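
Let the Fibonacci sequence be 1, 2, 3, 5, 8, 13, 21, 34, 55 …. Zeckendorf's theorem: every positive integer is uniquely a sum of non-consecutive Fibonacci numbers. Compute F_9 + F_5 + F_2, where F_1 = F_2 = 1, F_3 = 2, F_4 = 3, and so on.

40

F_9 + F_5 + F_2 = 34 + 5 + 1 = 40.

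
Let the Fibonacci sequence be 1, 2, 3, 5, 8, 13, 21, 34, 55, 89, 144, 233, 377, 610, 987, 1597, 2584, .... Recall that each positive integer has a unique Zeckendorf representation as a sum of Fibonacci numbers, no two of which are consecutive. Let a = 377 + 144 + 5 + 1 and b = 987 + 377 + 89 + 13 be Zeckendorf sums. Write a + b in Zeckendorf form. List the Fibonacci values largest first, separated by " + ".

The two numbers are 527 and 1466, so their sum is 1993.
Greedy algorithm:
1993 − 1597 = 396
396 − 377 = 19
19 − 13 = 6
6 − 5 = 1
1 − 1 = 0

1597 + 377 + 13 + 5 + 1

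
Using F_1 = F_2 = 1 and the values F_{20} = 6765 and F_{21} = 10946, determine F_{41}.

By F_{2k+1} = F_k² + F_{k+1}²: F_{41} = 6765² + 10946² = 45765225 + 119814916 = 165580141.

165580141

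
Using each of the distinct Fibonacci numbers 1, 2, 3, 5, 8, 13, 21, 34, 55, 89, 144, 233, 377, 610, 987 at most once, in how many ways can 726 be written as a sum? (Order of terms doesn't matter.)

726 = 610+89+21+5+1 = 610+89+21+3+2+1 = 610+89+13+8+5+1 = … (17 more), for 20 in all.

20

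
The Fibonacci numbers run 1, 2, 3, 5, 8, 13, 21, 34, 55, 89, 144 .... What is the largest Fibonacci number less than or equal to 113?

89 ≤ 113 < 144, so the largest Fibonacci number not exceeding 113 is 89.

89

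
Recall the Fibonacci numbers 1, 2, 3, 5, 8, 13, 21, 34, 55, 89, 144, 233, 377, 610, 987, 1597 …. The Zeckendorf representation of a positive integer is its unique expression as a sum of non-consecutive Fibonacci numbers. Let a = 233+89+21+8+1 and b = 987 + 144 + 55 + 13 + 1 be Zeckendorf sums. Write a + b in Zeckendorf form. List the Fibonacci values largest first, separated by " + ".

987 + 377 + 144 + 34 + 8 + 2

The two numbers are 352 and 1200, so their sum is 1552.
987 ≤ 1552 < 1597, so take 987; remainder 565
377 ≤ 565 < 610, so take 377; remainder 188
144 ≤ 188 < 233, so take 144; remainder 44
34 ≤ 44 < 55, so take 34; remainder 10
8 ≤ 10 < 13, so take 8; remainder 2
2 ≤ 2 < 3, so take 2; remainder 0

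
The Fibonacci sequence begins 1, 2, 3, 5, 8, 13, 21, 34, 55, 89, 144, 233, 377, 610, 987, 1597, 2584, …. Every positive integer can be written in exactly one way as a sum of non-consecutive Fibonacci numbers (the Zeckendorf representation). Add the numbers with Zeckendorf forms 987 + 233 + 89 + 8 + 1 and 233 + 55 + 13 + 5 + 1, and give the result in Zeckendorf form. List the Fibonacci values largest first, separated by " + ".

1597 + 21 + 5 + 2

The two numbers are 1318 and 307, so their sum is 1625.
1597 ≤ 1625 < 2584, so take 1597; remainder 28
21 ≤ 28 < 34, so take 21; remainder 7
5 ≤ 7 < 8, so take 5; remainder 2
2 ≤ 2 < 3, so take 2; remainder 0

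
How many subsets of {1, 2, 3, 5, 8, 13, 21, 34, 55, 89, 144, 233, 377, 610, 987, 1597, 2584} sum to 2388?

2388 = 1597+610+144+34+3 = 1597+610+144+34+2+1 = 1597+610+144+21+13+3 = … (33 more), for 36 in all.

36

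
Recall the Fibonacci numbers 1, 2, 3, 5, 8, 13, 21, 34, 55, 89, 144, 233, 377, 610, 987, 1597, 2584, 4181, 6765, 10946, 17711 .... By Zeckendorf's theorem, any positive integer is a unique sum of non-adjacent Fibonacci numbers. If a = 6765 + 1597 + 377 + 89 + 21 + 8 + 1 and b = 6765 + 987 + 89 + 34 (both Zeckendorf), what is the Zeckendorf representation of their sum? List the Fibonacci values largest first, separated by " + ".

10946 + 4181 + 1597 + 8 + 1

The two numbers are 8858 and 7875, so their sum is 16733.
Greedy algorithm:
16733: greatest Fibonacci not exceeding it is 10946, leaving 5787
5787: greatest Fibonacci not exceeding it is 4181, leaving 1606
1606: greatest Fibonacci not exceeding it is 1597, leaving 9
9: greatest Fibonacci not exceeding it is 8, leaving 1
1: greatest Fibonacci not exceeding it is 1, leaving 0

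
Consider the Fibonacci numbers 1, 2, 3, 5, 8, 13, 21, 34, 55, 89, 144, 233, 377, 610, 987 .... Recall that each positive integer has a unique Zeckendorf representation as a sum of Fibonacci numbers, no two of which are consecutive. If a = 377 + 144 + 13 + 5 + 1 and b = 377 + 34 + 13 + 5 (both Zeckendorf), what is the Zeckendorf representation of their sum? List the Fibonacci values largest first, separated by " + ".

The two numbers are 540 and 429, so their sum is 969.
subtract 610 from 969: 359 remains
subtract 233 from 359: 126 remains
subtract 89 from 126: 37 remains
subtract 34 from 37: 3 remains
subtract 3 from 3: 0 remains

610 + 233 + 89 + 34 + 3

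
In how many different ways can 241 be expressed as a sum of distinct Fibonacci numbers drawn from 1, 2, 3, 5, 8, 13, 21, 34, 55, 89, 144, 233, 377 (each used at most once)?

12

241 = 233+8 = 233+5+3 = 144+89+8 = … (9 more), for 12 in all.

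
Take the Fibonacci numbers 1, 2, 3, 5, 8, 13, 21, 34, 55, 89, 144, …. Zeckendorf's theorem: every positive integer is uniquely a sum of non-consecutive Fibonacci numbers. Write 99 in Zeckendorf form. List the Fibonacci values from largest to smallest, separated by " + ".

89 + 8 + 2

largest Fibonacci ≤ 99 is 89; 99 − 89 = 10
largest Fibonacci ≤ 10 is 8; 10 − 8 = 2
largest Fibonacci ≤ 2 is 2; 2 − 2 = 0
So 99 = 89 + 8 + 2, with no two terms consecutive in the sequence.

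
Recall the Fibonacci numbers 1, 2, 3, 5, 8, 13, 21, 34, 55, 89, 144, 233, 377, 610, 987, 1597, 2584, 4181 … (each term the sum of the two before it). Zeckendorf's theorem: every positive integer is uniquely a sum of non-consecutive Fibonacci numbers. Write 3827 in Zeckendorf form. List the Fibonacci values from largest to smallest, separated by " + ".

Greedy algorithm:
3827 − 2584 = 1243
1243 − 987 = 256
256 − 233 = 23
23 − 21 = 2
2 − 2 = 0
So 3827 = 2584 + 987 + 233 + 21 + 2, with no two terms consecutive in the sequence.

2584 + 987 + 233 + 21 + 2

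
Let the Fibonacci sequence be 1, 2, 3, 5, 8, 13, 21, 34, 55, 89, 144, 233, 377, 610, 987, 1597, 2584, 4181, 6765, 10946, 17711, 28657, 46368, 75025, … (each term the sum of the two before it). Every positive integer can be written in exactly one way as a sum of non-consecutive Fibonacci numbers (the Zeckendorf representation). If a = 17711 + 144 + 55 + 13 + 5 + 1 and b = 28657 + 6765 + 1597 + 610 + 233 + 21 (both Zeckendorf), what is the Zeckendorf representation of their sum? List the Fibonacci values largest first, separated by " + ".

46368 + 6765 + 2584 + 89 + 5 + 1

The two numbers are 17929 and 37883, so their sum is 55812.
Greedily peel off the largest Fibonacci term at each step:
55812 − 46368 = 9444
9444 − 6765 = 2679
2679 − 2584 = 95
95 − 89 = 6
6 − 5 = 1
1 − 1 = 0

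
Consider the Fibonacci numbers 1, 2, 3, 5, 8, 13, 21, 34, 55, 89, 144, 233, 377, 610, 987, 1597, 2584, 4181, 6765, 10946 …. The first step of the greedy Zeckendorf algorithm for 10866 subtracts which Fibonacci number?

6765 ≤ 10866 < 10946, so the largest Fibonacci number not exceeding 10866 is 6765.

6765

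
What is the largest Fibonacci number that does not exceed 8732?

6765 ≤ 8732 < 10946, so the largest Fibonacci number not exceeding 8732 is 6765.

6765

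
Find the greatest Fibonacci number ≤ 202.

144

144 ≤ 202 < 233, so the largest Fibonacci number not exceeding 202 is 144.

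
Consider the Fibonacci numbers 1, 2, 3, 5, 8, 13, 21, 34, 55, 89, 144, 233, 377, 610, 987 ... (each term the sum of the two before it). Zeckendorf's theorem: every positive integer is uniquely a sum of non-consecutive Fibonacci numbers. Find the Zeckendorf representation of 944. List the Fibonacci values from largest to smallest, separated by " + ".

610 + 233 + 89 + 8 + 3 + 1

take 610 (≤ 944); 944 − 610 = 334
take 233 (≤ 334); 334 − 233 = 101
take 89 (≤ 101); 101 − 89 = 12
take 8 (≤ 12); 12 − 8 = 4
take 3 (≤ 4); 4 − 3 = 1
take 1 (≤ 1); 1 − 1 = 0
So 944 = 610 + 233 + 89 + 8 + 3 + 1, with no two terms consecutive in the sequence.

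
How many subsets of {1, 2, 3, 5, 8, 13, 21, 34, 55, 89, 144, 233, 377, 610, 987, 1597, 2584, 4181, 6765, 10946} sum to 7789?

7789 = 6765+987+34+3 = 6765+987+34+2+1 = 6765+987+21+13+3 = … (63 more), for 66 in all.

66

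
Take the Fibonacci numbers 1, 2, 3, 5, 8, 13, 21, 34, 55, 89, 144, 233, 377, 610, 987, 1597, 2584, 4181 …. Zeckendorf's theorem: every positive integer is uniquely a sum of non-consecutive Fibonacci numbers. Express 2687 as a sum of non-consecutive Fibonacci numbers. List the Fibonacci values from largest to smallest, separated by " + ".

Greedy algorithm:
take 2584 (≤ 2687); 2687 − 2584 = 103
take 89 (≤ 103); 103 − 89 = 14
take 13 (≤ 14); 14 − 13 = 1
take 1 (≤ 1); 1 − 1 = 0
So 2687 = 2584 + 89 + 13 + 1, with no two terms consecutive in the sequence.

2584 + 89 + 13 + 1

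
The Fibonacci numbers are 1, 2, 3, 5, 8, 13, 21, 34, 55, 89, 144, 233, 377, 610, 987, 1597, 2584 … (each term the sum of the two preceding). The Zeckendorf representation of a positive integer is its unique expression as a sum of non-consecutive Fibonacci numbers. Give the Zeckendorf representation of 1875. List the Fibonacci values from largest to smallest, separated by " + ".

1597 + 233 + 34 + 8 + 3

Greedy algorithm:
subtract 1597 from 1875: 278 remains
subtract 233 from 278: 45 remains
subtract 34 from 45: 11 remains
subtract 8 from 11: 3 remains
subtract 3 from 3: 0 remains
So 1875 = 1597 + 233 + 34 + 8 + 3, with no two terms consecutive in the sequence.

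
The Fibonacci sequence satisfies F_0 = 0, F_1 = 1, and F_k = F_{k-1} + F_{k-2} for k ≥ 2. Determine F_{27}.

196418

Iterating the recurrence up to F_{19} = 4181 and F_{18} = 2584:
F_{20} = F_{19} + F_{18} = 4181 + 2584 = 6765
F_{21} = F_{20} + F_{19} = 6765 + 4181 = 10946
F_{22} = F_{21} + F_{20} = 10946 + 6765 = 17711
F_{23} = F_{22} + F_{21} = 17711 + 10946 = 28657
F_{24} = F_{23} + F_{22} = 28657 + 17711 = 46368
F_{25} = F_{24} + F_{23} = 46368 + 28657 = 75025
F_{26} = F_{25} + F_{24} = 75025 + 46368 = 121393
F_{27} = F_{26} + F_{25} = 121393 + 75025 = 196418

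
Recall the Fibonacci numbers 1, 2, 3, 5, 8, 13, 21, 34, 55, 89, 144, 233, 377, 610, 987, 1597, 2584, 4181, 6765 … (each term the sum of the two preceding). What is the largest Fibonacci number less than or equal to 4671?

4181

4181 ≤ 4671 < 6765, so the largest Fibonacci number not exceeding 4671 is 4181.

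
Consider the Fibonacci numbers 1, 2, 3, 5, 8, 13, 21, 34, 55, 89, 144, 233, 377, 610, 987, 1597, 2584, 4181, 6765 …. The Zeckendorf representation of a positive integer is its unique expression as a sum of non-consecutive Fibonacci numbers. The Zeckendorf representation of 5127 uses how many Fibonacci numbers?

6

5127 − 4181 = 946
946 − 610 = 336
336 − 233 = 103
103 − 89 = 14
14 − 13 = 1
1 − 1 = 0
5127 = 4181 + 610 + 233 + 89 + 13 + 1, which has 6 terms.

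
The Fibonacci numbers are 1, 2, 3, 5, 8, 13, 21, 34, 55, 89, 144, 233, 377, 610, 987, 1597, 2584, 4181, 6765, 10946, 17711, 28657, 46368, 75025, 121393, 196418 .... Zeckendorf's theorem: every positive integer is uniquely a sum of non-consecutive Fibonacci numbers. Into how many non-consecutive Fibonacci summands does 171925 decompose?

Greedy algorithm:
121393 ≤ 171925 < 196418, so take 121393; remainder 50532
46368 ≤ 50532 < 75025, so take 46368; remainder 4164
2584 ≤ 4164 < 4181, so take 2584; remainder 1580
987 ≤ 1580 < 1597, so take 987; remainder 593
377 ≤ 593 < 610, so take 377; remainder 216
144 ≤ 216 < 233, so take 144; remainder 72
55 ≤ 72 < 89, so take 55; remainder 17
13 ≤ 17 < 21, so take 13; remainder 4
3 ≤ 4 < 5, so take 3; remainder 1
1 ≤ 1 < 2, so take 1; remainder 0
171925 = 121393 + 46368 + 2584 + 987 + 377 + 144 + 55 + 13 + 3 + 1, which has 10 terms.

10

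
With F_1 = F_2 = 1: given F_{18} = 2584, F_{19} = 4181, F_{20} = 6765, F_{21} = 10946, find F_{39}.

By the addition formula F_{m+n} = F_m F_{n+1} + F_{m−1} F_n with m=19, n=20: F_{39} = 4181·10946 + 2584·6765 = 45765226 + 17480760 = 63245986.

63245986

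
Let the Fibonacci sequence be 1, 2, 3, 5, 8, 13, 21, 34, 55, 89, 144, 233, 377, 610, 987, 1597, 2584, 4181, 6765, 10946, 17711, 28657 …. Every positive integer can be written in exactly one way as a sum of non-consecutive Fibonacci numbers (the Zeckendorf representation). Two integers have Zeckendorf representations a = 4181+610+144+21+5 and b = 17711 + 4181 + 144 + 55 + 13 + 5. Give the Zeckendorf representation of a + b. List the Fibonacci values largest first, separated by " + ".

17711 + 6765 + 2584 + 8 + 2

The two numbers are 4961 and 22109, so their sum is 27070.
27070: greatest Fibonacci not exceeding it is 17711, leaving 9359
9359: greatest Fibonacci not exceeding it is 6765, leaving 2594
2594: greatest Fibonacci not exceeding it is 2584, leaving 10
10: greatest Fibonacci not exceeding it is 8, leaving 2
2: greatest Fibonacci not exceeding it is 2, leaving 0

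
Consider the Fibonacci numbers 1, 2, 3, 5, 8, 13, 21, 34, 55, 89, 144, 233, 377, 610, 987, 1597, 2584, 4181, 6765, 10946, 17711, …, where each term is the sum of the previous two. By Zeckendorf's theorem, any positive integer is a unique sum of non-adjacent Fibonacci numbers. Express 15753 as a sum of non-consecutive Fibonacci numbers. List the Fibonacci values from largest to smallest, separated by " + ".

Greedy algorithm:
subtract 10946 from 15753: 4807 remains
subtract 4181 from 4807: 626 remains
subtract 610 from 626: 16 remains
subtract 13 from 16: 3 remains
subtract 3 from 3: 0 remains
So 15753 = 10946 + 4181 + 610 + 13 + 3, with no two terms consecutive in the sequence.

10946 + 4181 + 610 + 13 + 3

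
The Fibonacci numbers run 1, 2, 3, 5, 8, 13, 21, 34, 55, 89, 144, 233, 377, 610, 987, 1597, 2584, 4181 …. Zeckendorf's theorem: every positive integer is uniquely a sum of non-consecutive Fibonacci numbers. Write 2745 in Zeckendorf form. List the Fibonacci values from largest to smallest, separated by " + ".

Repeatedly subtract the largest Fibonacci number that fits:
largest Fibonacci ≤ 2745 is 2584; 2745 − 2584 = 161
largest Fibonacci ≤ 161 is 144; 161 − 144 = 17
largest Fibonacci ≤ 17 is 13; 17 − 13 = 4
largest Fibonacci ≤ 4 is 3; 4 − 3 = 1
largest Fibonacci ≤ 1 is 1; 1 − 1 = 0
So 2745 = 2584 + 144 + 13 + 3 + 1, with no two terms consecutive in the sequence.

2584 + 144 + 13 + 3 + 1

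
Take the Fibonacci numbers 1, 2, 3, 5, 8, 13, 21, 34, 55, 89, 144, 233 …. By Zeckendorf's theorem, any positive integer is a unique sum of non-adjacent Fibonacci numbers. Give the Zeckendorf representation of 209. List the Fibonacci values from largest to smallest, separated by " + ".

144 + 55 + 8 + 2

Repeatedly subtract the largest Fibonacci number that fits:
largest Fibonacci ≤ 209 is 144; 209 − 144 = 65
largest Fibonacci ≤ 65 is 55; 65 − 55 = 10
largest Fibonacci ≤ 10 is 8; 10 − 8 = 2
largest Fibonacci ≤ 2 is 2; 2 − 2 = 0
So 209 = 144 + 55 + 8 + 2, with no two terms consecutive in the sequence.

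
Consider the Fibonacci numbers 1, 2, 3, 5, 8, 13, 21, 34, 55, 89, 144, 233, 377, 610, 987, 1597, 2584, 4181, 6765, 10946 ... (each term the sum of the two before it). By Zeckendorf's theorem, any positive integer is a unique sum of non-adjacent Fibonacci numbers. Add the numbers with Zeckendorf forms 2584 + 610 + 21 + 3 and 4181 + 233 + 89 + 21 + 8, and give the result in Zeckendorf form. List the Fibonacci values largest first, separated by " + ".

The two numbers are 3218 and 4532, so their sum is 7750.
Repeatedly subtract the largest Fibonacci number that fits:
7750: greatest Fibonacci not exceeding it is 6765, leaving 985
985: greatest Fibonacci not exceeding it is 610, leaving 375
375: greatest Fibonacci not exceeding it is 233, leaving 142
142: greatest Fibonacci not exceeding it is 89, leaving 53
53: greatest Fibonacci not exceeding it is 34, leaving 19
19: greatest Fibonacci not exceeding it is 13, leaving 6
6: greatest Fibonacci not exceeding it is 5, leaving 1
1: greatest Fibonacci not exceeding it is 1, leaving 0

6765 + 610 + 233 + 89 + 34 + 13 + 5 + 1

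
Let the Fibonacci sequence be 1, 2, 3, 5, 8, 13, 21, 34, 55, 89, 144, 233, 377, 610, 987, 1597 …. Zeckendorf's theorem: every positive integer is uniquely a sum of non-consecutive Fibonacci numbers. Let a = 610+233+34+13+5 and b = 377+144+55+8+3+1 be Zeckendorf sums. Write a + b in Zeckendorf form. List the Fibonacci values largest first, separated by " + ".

987 + 377 + 89 + 21 + 8 + 1

The two numbers are 895 and 588, so their sum is 1483.
Greedily peel off the largest Fibonacci term at each step:
take 987 (≤ 1483); 1483 − 987 = 496
take 377 (≤ 496); 496 − 377 = 119
take 89 (≤ 119); 119 − 89 = 30
take 21 (≤ 30); 30 − 21 = 9
take 8 (≤ 9); 9 − 8 = 1
take 1 (≤ 1); 1 − 1 = 0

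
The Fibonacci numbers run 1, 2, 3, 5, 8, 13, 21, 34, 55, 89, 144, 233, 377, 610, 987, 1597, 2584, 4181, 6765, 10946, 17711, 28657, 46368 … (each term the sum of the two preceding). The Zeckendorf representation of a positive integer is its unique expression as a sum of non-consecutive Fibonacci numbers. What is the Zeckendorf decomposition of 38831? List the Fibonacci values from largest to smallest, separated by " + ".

28657 + 6765 + 2584 + 610 + 144 + 55 + 13 + 3

38831: greatest Fibonacci not exceeding it is 28657, leaving 10174
10174: greatest Fibonacci not exceeding it is 6765, leaving 3409
3409: greatest Fibonacci not exceeding it is 2584, leaving 825
825: greatest Fibonacci not exceeding it is 610, leaving 215
215: greatest Fibonacci not exceeding it is 144, leaving 71
71: greatest Fibonacci not exceeding it is 55, leaving 16
16: greatest Fibonacci not exceeding it is 13, leaving 3
3: greatest Fibonacci not exceeding it is 3, leaving 0
So 38831 = 28657 + 6765 + 2584 + 610 + 144 + 55 + 13 + 3, with no two terms consecutive in the sequence.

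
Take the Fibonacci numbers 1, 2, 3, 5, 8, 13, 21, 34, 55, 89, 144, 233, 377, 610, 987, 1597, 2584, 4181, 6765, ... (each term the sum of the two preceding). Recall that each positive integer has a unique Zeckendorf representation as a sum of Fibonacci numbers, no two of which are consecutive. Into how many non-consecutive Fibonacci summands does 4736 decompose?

4

Repeatedly subtract the largest Fibonacci number that fits:
4736 − 4181 = 555
555 − 377 = 178
178 − 144 = 34
34 − 34 = 0
4736 = 4181 + 377 + 144 + 34, which has 4 terms.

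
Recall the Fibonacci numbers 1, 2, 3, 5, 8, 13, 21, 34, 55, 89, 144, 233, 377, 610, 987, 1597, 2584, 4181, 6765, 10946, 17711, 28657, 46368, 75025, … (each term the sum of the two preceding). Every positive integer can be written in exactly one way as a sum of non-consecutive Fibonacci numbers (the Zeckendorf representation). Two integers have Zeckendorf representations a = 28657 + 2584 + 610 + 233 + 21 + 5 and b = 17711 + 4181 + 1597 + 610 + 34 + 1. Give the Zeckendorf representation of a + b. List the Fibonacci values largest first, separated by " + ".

46368 + 6765 + 2584 + 377 + 144 + 5 + 1

The two numbers are 32110 and 24134, so their sum is 56244.
largest Fibonacci ≤ 56244 is 46368; 56244 − 46368 = 9876
largest Fibonacci ≤ 9876 is 6765; 9876 − 6765 = 3111
largest Fibonacci ≤ 3111 is 2584; 3111 − 2584 = 527
largest Fibonacci ≤ 527 is 377; 527 − 377 = 150
largest Fibonacci ≤ 150 is 144; 150 − 144 = 6
largest Fibonacci ≤ 6 is 5; 6 − 5 = 1
largest Fibonacci ≤ 1 is 1; 1 − 1 = 0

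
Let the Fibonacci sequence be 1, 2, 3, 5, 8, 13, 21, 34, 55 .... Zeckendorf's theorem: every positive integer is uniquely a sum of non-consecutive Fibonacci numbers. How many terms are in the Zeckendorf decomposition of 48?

48: greatest Fibonacci not exceeding it is 34, leaving 14
14: greatest Fibonacci not exceeding it is 13, leaving 1
1: greatest Fibonacci not exceeding it is 1, leaving 0
48 = 34 + 13 + 1, which has 3 terms.

3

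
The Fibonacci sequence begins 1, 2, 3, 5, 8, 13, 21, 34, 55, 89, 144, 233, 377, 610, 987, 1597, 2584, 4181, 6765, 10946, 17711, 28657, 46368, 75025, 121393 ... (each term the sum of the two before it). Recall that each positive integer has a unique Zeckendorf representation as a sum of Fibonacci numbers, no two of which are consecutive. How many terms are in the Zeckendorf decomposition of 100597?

8

largest Fibonacci ≤ 100597 is 75025; 100597 − 75025 = 25572
largest Fibonacci ≤ 25572 is 17711; 25572 − 17711 = 7861
largest Fibonacci ≤ 7861 is 6765; 7861 − 6765 = 1096
largest Fibonacci ≤ 1096 is 987; 1096 − 987 = 109
largest Fibonacci ≤ 109 is 89; 109 − 89 = 20
largest Fibonacci ≤ 20 is 13; 20 − 13 = 7
largest Fibonacci ≤ 7 is 5; 7 − 5 = 2
largest Fibonacci ≤ 2 is 2; 2 − 2 = 0
100597 = 75025 + 17711 + 6765 + 987 + 89 + 13 + 5 + 2, which has 8 terms.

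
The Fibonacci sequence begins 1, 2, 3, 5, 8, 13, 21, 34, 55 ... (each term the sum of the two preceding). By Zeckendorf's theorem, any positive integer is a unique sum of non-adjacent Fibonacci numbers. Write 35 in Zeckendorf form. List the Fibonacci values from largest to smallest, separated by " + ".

34 + 1

take 34 (≤ 35); 35 − 34 = 1
take 1 (≤ 1); 1 − 1 = 0
So 35 = 34 + 1, with no two terms consecutive in the sequence.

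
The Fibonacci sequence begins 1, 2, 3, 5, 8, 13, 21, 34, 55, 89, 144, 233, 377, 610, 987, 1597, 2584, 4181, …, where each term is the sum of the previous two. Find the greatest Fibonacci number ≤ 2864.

2584 ≤ 2864 < 4181, so the largest Fibonacci number not exceeding 2864 is 2584.

2584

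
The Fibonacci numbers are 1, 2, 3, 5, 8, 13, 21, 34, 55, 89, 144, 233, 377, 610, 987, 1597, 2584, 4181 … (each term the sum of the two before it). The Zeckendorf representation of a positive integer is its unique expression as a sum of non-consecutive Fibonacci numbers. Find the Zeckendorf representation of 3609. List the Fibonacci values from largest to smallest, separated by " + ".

take 2584 (≤ 3609); 3609 − 2584 = 1025
take 987 (≤ 1025); 1025 − 987 = 38
take 34 (≤ 38); 38 − 34 = 4
take 3 (≤ 4); 4 − 3 = 1
take 1 (≤ 1); 1 − 1 = 0
So 3609 = 2584 + 987 + 34 + 3 + 1, with no two terms consecutive in the sequence.

2584 + 987 + 34 + 3 + 1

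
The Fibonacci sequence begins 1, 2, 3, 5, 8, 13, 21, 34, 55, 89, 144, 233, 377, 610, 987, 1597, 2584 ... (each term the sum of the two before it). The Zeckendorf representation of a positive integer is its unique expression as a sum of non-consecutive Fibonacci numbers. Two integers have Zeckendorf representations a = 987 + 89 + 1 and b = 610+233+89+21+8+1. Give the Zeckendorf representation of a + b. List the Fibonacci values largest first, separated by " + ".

The two numbers are 1077 and 962, so their sum is 2039.
Greedy algorithm:
take 1597 (≤ 2039); 2039 − 1597 = 442
take 377 (≤ 442); 442 − 377 = 65
take 55 (≤ 65); 65 − 55 = 10
take 8 (≤ 10); 10 − 8 = 2
take 2 (≤ 2); 2 − 2 = 0

1597 + 377 + 55 + 8 + 2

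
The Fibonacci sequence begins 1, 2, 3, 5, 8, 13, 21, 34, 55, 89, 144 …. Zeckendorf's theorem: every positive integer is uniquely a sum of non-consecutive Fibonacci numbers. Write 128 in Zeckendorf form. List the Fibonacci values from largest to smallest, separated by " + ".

89 + 34 + 5

Greedy algorithm:
128: greatest Fibonacci not exceeding it is 89, leaving 39
39: greatest Fibonacci not exceeding it is 34, leaving 5
5: greatest Fibonacci not exceeding it is 5, leaving 0
So 128 = 89 + 34 + 5, with no two terms consecutive in the sequence.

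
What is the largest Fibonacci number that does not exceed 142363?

121393

121393 ≤ 142363 < 196418, so the largest Fibonacci number not exceeding 142363 is 121393.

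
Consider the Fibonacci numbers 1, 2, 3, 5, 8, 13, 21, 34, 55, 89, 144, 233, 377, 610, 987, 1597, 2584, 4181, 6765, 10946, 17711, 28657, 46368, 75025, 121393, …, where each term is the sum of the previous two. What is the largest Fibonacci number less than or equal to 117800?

75025 ≤ 117800 < 121393, so the largest Fibonacci number not exceeding 117800 is 75025.

75025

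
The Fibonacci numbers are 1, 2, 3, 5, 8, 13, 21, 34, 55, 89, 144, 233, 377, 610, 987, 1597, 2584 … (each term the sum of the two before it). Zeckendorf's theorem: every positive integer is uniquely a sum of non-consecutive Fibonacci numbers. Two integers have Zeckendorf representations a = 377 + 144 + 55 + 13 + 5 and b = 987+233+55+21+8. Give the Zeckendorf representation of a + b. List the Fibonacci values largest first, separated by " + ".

The two numbers are 594 and 1304, so their sum is 1898.
1898: greatest Fibonacci not exceeding it is 1597, leaving 301
301: greatest Fibonacci not exceeding it is 233, leaving 68
68: greatest Fibonacci not exceeding it is 55, leaving 13
13: greatest Fibonacci not exceeding it is 13, leaving 0

1597 + 233 + 55 + 13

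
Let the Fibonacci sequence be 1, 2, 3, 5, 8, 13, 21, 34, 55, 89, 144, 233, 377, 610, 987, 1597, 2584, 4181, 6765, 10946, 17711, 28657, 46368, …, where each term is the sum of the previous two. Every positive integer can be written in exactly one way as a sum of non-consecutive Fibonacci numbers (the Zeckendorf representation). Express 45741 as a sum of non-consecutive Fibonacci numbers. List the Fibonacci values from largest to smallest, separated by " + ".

28657 + 10946 + 4181 + 1597 + 233 + 89 + 34 + 3 + 1

Greedy algorithm:
45741: greatest Fibonacci not exceeding it is 28657, leaving 17084
17084: greatest Fibonacci not exceeding it is 10946, leaving 6138
6138: greatest Fibonacci not exceeding it is 4181, leaving 1957
1957: greatest Fibonacci not exceeding it is 1597, leaving 360
360: greatest Fibonacci not exceeding it is 233, leaving 127
127: greatest Fibonacci not exceeding it is 89, leaving 38
38: greatest Fibonacci not exceeding it is 34, leaving 4
4: greatest Fibonacci not exceeding it is 3, leaving 1
1: greatest Fibonacci not exceeding it is 1, leaving 0
So 45741 = 28657 + 10946 + 4181 + 1597 + 233 + 89 + 34 + 3 + 1, with no two terms consecutive in the sequence.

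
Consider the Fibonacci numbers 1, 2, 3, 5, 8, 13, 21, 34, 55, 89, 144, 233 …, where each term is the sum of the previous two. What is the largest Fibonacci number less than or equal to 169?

144 ≤ 169 < 233, so the largest Fibonacci number not exceeding 169 is 144.

144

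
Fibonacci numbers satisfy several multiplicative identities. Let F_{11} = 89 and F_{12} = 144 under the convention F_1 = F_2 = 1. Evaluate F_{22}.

By the doubling identity F_{2k} = F_k(2F_{k+1} − F_k): F_{22} = 89·(2·144 − 89) = 89·199 = 17711.

17711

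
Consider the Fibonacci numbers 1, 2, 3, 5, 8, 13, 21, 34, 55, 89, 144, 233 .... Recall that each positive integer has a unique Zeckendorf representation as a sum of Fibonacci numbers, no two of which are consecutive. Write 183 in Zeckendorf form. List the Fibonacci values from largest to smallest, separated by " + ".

Repeatedly subtract the largest Fibonacci number that fits:
183: greatest Fibonacci not exceeding it is 144, leaving 39
39: greatest Fibonacci not exceeding it is 34, leaving 5
5: greatest Fibonacci not exceeding it is 5, leaving 0
So 183 = 144 + 34 + 5, with no two terms consecutive in the sequence.

144 + 34 + 5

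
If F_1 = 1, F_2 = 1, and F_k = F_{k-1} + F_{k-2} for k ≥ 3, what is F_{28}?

Iterating the recurrence up to F_{23} = 28657 and F_{22} = 17711:
F_{24} = F_{23} + F_{22} = 28657 + 17711 = 46368
F_{25} = F_{24} + F_{23} = 46368 + 28657 = 75025
F_{26} = F_{25} + F_{24} = 75025 + 46368 = 121393
F_{27} = F_{26} + F_{25} = 121393 + 75025 = 196418
F_{28} = F_{27} + F_{26} = 196418 + 121393 = 317811

317811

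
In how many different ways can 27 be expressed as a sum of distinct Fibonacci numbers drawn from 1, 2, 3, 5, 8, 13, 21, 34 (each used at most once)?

Each representation comes from the Zeckendorf form by replacing some F_k with F_{k−1} + F_{k−2} where possible.
27 = 21+5+1 = 21+3+2+1 = 13+8+5+1 = 13+8+3+2+1 — 4 representations.

4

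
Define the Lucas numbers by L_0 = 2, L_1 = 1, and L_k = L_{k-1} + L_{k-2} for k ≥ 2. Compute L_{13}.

521

Iterating the recurrence up to L_{6} = 18 and L_{5} = 11:
L_{7} = L_{6} + L_{5} = 18 + 11 = 29
L_{8} = L_{7} + L_{6} = 29 + 18 = 47
L_{9} = L_{8} + L_{7} = 47 + 29 = 76
L_{10} = L_{9} + L_{8} = 76 + 47 = 123
L_{11} = L_{10} + L_{9} = 123 + 76 = 199
L_{12} = L_{11} + L_{10} = 199 + 123 = 322
L_{13} = L_{12} + L_{11} = 322 + 199 = 521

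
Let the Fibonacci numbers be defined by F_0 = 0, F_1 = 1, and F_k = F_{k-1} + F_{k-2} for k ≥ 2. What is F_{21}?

Iterating the recurrence up to F_{17} = 1597 and F_{16} = 987:
F_{18} = F_{17} + F_{16} = 1597 + 987 = 2584
F_{19} = F_{18} + F_{17} = 2584 + 1597 = 4181
F_{20} = F_{19} + F_{18} = 4181 + 2584 = 6765
F_{21} = F_{20} + F_{19} = 6765 + 4181 = 10946

10946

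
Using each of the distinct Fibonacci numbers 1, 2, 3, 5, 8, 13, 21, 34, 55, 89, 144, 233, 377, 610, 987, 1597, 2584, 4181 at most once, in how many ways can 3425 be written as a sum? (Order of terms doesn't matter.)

Starting from the Zeckendorf form and repeatedly splitting a term F_k into F_{k−1} + F_{k−2} (when neither is already used) reaches every representation.
3425 = 2584+610+144+55+21+8+3 = 2584+610+144+55+21+8+2+1 = 2584+377+233+144+55+21+8+3 = 1597+987+610+144+55+21+8+3 = 2584+610+144+55+21+5+3+2+1 = … (19 more), for 24 in all.

24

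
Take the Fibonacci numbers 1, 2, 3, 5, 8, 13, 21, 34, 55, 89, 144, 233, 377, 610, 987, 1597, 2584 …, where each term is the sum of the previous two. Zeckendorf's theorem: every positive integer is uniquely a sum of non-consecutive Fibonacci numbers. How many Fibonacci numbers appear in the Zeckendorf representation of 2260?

6

take 1597 (≤ 2260); 2260 − 1597 = 663
take 610 (≤ 663); 663 − 610 = 53
take 34 (≤ 53); 53 − 34 = 19
take 13 (≤ 19); 19 − 13 = 6
take 5 (≤ 6); 6 − 5 = 1
take 1 (≤ 1); 1 − 1 = 0
2260 = 1597 + 610 + 34 + 13 + 5 + 1, which has 6 terms.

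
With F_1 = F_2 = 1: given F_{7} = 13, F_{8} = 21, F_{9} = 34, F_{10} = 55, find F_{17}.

By the addition formula F_{m+n} = F_m F_{n+1} + F_{m−1} F_n with m=8, n=9: F_{17} = 21·55 + 13·34 = 1155 + 442 = 1597.

1597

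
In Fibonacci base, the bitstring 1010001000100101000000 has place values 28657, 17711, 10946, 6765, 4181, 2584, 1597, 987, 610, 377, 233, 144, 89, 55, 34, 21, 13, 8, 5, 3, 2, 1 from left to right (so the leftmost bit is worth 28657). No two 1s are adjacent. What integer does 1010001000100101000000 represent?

41509

Summing the place values of the 1 bits: 28657 + 10946 + 1597 + 233 + 55 + 21 = 41509.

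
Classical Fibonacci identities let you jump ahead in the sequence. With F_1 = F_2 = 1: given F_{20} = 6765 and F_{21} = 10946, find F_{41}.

165580141

By F_{2k+1} = F_k² + F_{k+1}²: F_{41} = 6765² + 10946² = 45765225 + 119814916 = 165580141.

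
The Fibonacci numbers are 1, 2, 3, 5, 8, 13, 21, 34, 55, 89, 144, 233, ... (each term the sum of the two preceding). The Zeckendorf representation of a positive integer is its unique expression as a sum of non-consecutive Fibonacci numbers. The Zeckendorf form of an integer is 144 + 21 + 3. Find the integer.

144 + 21 + 3 = 168.

168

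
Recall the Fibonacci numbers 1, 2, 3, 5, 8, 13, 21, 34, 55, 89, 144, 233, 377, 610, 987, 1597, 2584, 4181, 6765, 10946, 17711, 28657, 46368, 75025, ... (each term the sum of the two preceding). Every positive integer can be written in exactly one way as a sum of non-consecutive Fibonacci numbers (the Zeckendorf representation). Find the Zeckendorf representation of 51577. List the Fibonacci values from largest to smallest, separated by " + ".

46368 + 4181 + 987 + 34 + 5 + 2

Repeatedly subtract the largest Fibonacci number that fits:
51577: greatest Fibonacci not exceeding it is 46368, leaving 5209
5209: greatest Fibonacci not exceeding it is 4181, leaving 1028
1028: greatest Fibonacci not exceeding it is 987, leaving 41
41: greatest Fibonacci not exceeding it is 34, leaving 7
7: greatest Fibonacci not exceeding it is 5, leaving 2
2: greatest Fibonacci not exceeding it is 2, leaving 0
So 51577 = 46368 + 4181 + 987 + 34 + 5 + 2, with no two terms consecutive in the sequence.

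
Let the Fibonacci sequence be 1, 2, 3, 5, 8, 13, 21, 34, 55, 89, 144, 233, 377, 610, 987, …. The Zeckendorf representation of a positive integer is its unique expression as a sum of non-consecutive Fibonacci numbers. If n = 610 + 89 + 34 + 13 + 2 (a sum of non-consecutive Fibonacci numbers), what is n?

748

610 + 89 + 34 + 13 + 2 = 748.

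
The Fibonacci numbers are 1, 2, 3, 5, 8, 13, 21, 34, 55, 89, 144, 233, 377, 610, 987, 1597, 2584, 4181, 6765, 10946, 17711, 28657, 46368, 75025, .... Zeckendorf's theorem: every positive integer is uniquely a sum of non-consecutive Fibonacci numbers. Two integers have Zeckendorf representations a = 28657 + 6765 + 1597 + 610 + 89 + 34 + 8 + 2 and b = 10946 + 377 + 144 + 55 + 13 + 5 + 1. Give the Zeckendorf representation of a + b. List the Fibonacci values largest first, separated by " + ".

The two numbers are 37762 and 11541, so their sum is 49303.
46368 ≤ 49303 < 75025, so take 46368; remainder 2935
2584 ≤ 2935 < 4181, so take 2584; remainder 351
233 ≤ 351 < 377, so take 233; remainder 118
89 ≤ 118 < 144, so take 89; remainder 29
21 ≤ 29 < 34, so take 21; remainder 8
8 ≤ 8 < 13, so take 8; remainder 0

46368 + 2584 + 233 + 89 + 21 + 8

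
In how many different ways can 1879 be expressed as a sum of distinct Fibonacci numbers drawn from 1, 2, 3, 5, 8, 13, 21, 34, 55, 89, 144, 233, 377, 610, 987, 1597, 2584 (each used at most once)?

Each representation comes from the Zeckendorf form by replacing some F_k with F_{k−1} + F_{k−2} where possible.
1879 = 1597+233+34+13+2 = 1597+233+34+8+5+2 = 1597+144+89+34+13+2 = 987+610+233+34+13+2 = 1597+233+21+13+8+5+2 = … (13 more), for 18 in all.

18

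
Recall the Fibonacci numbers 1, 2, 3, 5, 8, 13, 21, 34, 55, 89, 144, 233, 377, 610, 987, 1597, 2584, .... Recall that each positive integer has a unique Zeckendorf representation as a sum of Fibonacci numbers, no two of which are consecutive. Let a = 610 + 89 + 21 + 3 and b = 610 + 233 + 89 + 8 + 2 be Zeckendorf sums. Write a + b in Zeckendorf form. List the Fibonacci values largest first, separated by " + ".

The two numbers are 723 and 942, so their sum is 1665.
take 1597 (≤ 1665); 1665 − 1597 = 68
take 55 (≤ 68); 68 − 55 = 13
take 13 (≤ 13); 13 − 13 = 0

1597 + 55 + 13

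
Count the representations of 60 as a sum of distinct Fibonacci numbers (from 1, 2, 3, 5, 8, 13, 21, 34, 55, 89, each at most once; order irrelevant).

Each representation comes from the Zeckendorf form by replacing some F_k with F_{k−1} + F_{k−2} where possible.
60 = 55+5 = 55+3+2 = 34+21+5 = 34+21+3+2 = … (2 more), for 6 in all.

6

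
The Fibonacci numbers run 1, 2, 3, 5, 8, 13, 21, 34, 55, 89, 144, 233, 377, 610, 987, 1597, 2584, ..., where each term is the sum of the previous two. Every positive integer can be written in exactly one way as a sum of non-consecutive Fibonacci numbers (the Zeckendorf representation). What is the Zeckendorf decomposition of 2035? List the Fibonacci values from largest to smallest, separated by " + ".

1597 + 377 + 55 + 5 + 1

subtract 1597 from 2035: 438 remains
subtract 377 from 438: 61 remains
subtract 55 from 61: 6 remains
subtract 5 from 6: 1 remains
subtract 1 from 1: 0 remains
So 2035 = 1597 + 377 + 55 + 5 + 1, with no two terms consecutive in the sequence.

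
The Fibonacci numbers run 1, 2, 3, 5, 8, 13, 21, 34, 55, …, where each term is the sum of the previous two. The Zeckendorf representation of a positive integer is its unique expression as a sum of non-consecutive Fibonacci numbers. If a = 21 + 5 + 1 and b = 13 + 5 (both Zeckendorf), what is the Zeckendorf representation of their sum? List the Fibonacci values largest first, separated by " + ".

34 + 8 + 3

The two numbers are 27 and 18, so their sum is 45.
34 ≤ 45 < 55, so take 34; remainder 11
8 ≤ 11 < 13, so take 8; remainder 3
3 ≤ 3 < 5, so take 3; remainder 0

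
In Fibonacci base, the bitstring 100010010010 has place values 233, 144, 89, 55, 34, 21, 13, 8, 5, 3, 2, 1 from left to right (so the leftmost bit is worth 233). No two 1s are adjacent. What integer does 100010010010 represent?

Summing the place values of the 1 bits: 233 + 34 + 8 + 2 = 277.

277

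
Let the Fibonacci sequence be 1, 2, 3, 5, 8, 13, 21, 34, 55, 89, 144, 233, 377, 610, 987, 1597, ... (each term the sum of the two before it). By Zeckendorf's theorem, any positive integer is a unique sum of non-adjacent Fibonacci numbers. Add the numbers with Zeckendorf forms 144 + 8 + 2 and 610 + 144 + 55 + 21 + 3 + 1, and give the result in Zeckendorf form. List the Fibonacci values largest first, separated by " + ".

987 + 1

The two numbers are 154 and 834, so their sum is 988.
987 ≤ 988 < 1597, so take 987; remainder 1
1 ≤ 1 < 2, so take 1; remainder 0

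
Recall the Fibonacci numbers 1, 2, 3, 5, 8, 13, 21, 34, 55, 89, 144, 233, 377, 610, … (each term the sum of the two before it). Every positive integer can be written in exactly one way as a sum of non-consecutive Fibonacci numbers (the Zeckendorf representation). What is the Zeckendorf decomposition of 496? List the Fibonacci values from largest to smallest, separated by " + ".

377 + 89 + 21 + 8 + 1

Greedy algorithm:
take 377 (≤ 496); 496 − 377 = 119
take 89 (≤ 119); 119 − 89 = 30
take 21 (≤ 30); 30 − 21 = 9
take 8 (≤ 9); 9 − 8 = 1
take 1 (≤ 1); 1 − 1 = 0
So 496 = 377 + 89 + 21 + 8 + 1, with no two terms consecutive in the sequence.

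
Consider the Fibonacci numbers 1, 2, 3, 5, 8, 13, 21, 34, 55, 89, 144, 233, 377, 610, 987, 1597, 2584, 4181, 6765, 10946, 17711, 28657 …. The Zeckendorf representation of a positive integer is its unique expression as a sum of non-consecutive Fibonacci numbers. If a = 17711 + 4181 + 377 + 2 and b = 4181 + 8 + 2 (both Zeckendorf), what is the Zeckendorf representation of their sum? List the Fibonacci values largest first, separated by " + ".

The two numbers are 22271 and 4191, so their sum is 26462.
largest Fibonacci ≤ 26462 is 17711; 26462 − 17711 = 8751
largest Fibonacci ≤ 8751 is 6765; 8751 − 6765 = 1986
largest Fibonacci ≤ 1986 is 1597; 1986 − 1597 = 389
largest Fibonacci ≤ 389 is 377; 389 − 377 = 12
largest Fibonacci ≤ 12 is 8; 12 − 8 = 4
largest Fibonacci ≤ 4 is 3; 4 − 3 = 1
largest Fibonacci ≤ 1 is 1; 1 − 1 = 0

17711 + 6765 + 1597 + 377 + 8 + 3 + 1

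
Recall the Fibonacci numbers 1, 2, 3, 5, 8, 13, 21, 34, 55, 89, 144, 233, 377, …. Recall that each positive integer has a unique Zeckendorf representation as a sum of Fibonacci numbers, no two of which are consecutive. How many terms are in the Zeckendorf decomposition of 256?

233 ≤ 256 < 377, so take 233; remainder 23
21 ≤ 23 < 34, so take 21; remainder 2
2 ≤ 2 < 3, so take 2; remainder 0
256 = 233 + 21 + 2, which has 3 terms.

3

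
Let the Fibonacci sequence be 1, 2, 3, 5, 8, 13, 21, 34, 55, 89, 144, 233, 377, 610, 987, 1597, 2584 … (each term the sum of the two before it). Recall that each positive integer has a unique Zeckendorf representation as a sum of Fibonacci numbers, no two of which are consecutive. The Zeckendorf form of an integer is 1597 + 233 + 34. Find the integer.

1597 + 233 + 34 = 1864.

1864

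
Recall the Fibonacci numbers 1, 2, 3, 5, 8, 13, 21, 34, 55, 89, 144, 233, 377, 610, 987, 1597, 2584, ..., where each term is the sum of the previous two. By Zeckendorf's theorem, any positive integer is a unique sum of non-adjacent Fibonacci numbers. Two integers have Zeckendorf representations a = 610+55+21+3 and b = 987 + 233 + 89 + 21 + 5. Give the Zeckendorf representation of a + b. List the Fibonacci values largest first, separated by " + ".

The two numbers are 689 and 1335, so their sum is 2024.
Greedy algorithm:
2024 − 1597 = 427
427 − 377 = 50
50 − 34 = 16
16 − 13 = 3
3 − 3 = 0

1597 + 377 + 34 + 13 + 3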